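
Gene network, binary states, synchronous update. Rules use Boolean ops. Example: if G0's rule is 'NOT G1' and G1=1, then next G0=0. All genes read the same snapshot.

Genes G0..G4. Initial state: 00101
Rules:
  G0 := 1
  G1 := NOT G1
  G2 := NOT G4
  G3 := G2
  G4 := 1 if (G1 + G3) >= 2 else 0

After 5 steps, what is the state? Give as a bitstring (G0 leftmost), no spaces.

Step 1: G0=1(const) G1=NOT G1=NOT 0=1 G2=NOT G4=NOT 1=0 G3=G2=1 G4=(0+0>=2)=0 -> 11010
Step 2: G0=1(const) G1=NOT G1=NOT 1=0 G2=NOT G4=NOT 0=1 G3=G2=0 G4=(1+1>=2)=1 -> 10101
Step 3: G0=1(const) G1=NOT G1=NOT 0=1 G2=NOT G4=NOT 1=0 G3=G2=1 G4=(0+0>=2)=0 -> 11010
Step 4: G0=1(const) G1=NOT G1=NOT 1=0 G2=NOT G4=NOT 0=1 G3=G2=0 G4=(1+1>=2)=1 -> 10101
Step 5: G0=1(const) G1=NOT G1=NOT 0=1 G2=NOT G4=NOT 1=0 G3=G2=1 G4=(0+0>=2)=0 -> 11010

11010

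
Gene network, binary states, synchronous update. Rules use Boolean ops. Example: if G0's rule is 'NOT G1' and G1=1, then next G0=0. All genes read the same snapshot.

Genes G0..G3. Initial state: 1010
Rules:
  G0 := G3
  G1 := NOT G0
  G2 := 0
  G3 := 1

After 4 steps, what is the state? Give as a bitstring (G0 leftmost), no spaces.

Step 1: G0=G3=0 G1=NOT G0=NOT 1=0 G2=0(const) G3=1(const) -> 0001
Step 2: G0=G3=1 G1=NOT G0=NOT 0=1 G2=0(const) G3=1(const) -> 1101
Step 3: G0=G3=1 G1=NOT G0=NOT 1=0 G2=0(const) G3=1(const) -> 1001
Step 4: G0=G3=1 G1=NOT G0=NOT 1=0 G2=0(const) G3=1(const) -> 1001

1001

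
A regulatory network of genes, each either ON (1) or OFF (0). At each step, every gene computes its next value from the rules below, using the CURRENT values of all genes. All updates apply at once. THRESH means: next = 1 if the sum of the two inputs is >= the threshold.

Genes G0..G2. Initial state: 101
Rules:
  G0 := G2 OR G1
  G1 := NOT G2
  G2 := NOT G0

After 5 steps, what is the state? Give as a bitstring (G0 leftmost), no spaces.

Step 1: G0=G2|G1=1|0=1 G1=NOT G2=NOT 1=0 G2=NOT G0=NOT 1=0 -> 100
Step 2: G0=G2|G1=0|0=0 G1=NOT G2=NOT 0=1 G2=NOT G0=NOT 1=0 -> 010
Step 3: G0=G2|G1=0|1=1 G1=NOT G2=NOT 0=1 G2=NOT G0=NOT 0=1 -> 111
Step 4: G0=G2|G1=1|1=1 G1=NOT G2=NOT 1=0 G2=NOT G0=NOT 1=0 -> 100
Step 5: G0=G2|G1=0|0=0 G1=NOT G2=NOT 0=1 G2=NOT G0=NOT 1=0 -> 010

010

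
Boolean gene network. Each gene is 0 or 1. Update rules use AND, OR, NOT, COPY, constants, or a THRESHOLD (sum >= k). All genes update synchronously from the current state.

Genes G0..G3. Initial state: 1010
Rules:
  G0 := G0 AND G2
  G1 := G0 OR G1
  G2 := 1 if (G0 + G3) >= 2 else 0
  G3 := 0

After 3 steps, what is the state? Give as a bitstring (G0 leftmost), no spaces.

Step 1: G0=G0&G2=1&1=1 G1=G0|G1=1|0=1 G2=(1+0>=2)=0 G3=0(const) -> 1100
Step 2: G0=G0&G2=1&0=0 G1=G0|G1=1|1=1 G2=(1+0>=2)=0 G3=0(const) -> 0100
Step 3: G0=G0&G2=0&0=0 G1=G0|G1=0|1=1 G2=(0+0>=2)=0 G3=0(const) -> 0100

0100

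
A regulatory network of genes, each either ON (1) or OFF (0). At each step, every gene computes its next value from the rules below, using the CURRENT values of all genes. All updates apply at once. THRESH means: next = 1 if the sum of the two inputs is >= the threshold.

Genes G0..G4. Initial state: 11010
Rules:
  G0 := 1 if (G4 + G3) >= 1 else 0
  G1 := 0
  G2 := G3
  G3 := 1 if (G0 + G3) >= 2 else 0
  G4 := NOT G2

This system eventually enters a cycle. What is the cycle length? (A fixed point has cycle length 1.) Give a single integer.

Step 0: 11010
Step 1: G0=(0+1>=1)=1 G1=0(const) G2=G3=1 G3=(1+1>=2)=1 G4=NOT G2=NOT 0=1 -> 10111
Step 2: G0=(1+1>=1)=1 G1=0(const) G2=G3=1 G3=(1+1>=2)=1 G4=NOT G2=NOT 1=0 -> 10110
Step 3: G0=(0+1>=1)=1 G1=0(const) G2=G3=1 G3=(1+1>=2)=1 G4=NOT G2=NOT 1=0 -> 10110
State from step 3 equals state from step 2 -> cycle length 1

Answer: 1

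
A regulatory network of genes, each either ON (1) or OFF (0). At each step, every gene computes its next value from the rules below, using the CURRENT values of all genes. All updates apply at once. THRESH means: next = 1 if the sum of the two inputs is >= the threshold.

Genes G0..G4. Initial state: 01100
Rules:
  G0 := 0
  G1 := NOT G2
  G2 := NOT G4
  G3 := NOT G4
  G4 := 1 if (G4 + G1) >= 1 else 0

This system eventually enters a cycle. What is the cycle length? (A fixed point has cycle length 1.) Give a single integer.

Step 0: 01100
Step 1: G0=0(const) G1=NOT G2=NOT 1=0 G2=NOT G4=NOT 0=1 G3=NOT G4=NOT 0=1 G4=(0+1>=1)=1 -> 00111
Step 2: G0=0(const) G1=NOT G2=NOT 1=0 G2=NOT G4=NOT 1=0 G3=NOT G4=NOT 1=0 G4=(1+0>=1)=1 -> 00001
Step 3: G0=0(const) G1=NOT G2=NOT 0=1 G2=NOT G4=NOT 1=0 G3=NOT G4=NOT 1=0 G4=(1+0>=1)=1 -> 01001
Step 4: G0=0(const) G1=NOT G2=NOT 0=1 G2=NOT G4=NOT 1=0 G3=NOT G4=NOT 1=0 G4=(1+1>=1)=1 -> 01001
State from step 4 equals state from step 3 -> cycle length 1

Answer: 1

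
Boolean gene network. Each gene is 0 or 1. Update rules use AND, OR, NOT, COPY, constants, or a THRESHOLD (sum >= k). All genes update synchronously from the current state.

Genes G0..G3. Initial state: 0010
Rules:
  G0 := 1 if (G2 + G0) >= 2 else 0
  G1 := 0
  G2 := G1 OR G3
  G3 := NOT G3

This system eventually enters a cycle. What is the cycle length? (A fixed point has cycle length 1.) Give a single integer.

Answer: 2

Derivation:
Step 0: 0010
Step 1: G0=(1+0>=2)=0 G1=0(const) G2=G1|G3=0|0=0 G3=NOT G3=NOT 0=1 -> 0001
Step 2: G0=(0+0>=2)=0 G1=0(const) G2=G1|G3=0|1=1 G3=NOT G3=NOT 1=0 -> 0010
State from step 2 equals state from step 0 -> cycle length 2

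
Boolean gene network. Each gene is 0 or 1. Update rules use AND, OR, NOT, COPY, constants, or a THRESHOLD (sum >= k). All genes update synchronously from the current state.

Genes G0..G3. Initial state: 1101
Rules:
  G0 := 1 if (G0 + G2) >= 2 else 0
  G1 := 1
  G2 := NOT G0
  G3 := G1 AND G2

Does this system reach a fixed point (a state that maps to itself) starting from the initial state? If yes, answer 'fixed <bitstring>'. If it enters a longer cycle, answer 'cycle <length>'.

Answer: fixed 0111

Derivation:
Step 0: 1101
Step 1: G0=(1+0>=2)=0 G1=1(const) G2=NOT G0=NOT 1=0 G3=G1&G2=1&0=0 -> 0100
Step 2: G0=(0+0>=2)=0 G1=1(const) G2=NOT G0=NOT 0=1 G3=G1&G2=1&0=0 -> 0110
Step 3: G0=(0+1>=2)=0 G1=1(const) G2=NOT G0=NOT 0=1 G3=G1&G2=1&1=1 -> 0111
Step 4: G0=(0+1>=2)=0 G1=1(const) G2=NOT G0=NOT 0=1 G3=G1&G2=1&1=1 -> 0111
Fixed point reached at step 3: 0111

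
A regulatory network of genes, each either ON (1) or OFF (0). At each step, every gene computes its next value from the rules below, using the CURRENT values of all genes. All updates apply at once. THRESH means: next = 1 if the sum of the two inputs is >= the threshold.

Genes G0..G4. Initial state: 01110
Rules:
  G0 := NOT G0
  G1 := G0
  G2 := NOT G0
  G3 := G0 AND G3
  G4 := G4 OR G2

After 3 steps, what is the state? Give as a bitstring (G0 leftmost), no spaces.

Step 1: G0=NOT G0=NOT 0=1 G1=G0=0 G2=NOT G0=NOT 0=1 G3=G0&G3=0&1=0 G4=G4|G2=0|1=1 -> 10101
Step 2: G0=NOT G0=NOT 1=0 G1=G0=1 G2=NOT G0=NOT 1=0 G3=G0&G3=1&0=0 G4=G4|G2=1|1=1 -> 01001
Step 3: G0=NOT G0=NOT 0=1 G1=G0=0 G2=NOT G0=NOT 0=1 G3=G0&G3=0&0=0 G4=G4|G2=1|0=1 -> 10101

10101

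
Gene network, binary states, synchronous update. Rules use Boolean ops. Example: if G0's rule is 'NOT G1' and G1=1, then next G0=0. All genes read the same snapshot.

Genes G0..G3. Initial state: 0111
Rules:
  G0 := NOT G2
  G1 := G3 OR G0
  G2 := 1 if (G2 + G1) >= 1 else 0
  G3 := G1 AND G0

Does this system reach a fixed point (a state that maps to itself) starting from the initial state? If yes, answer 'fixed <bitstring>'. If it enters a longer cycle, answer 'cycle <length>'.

Answer: fixed 0010

Derivation:
Step 0: 0111
Step 1: G0=NOT G2=NOT 1=0 G1=G3|G0=1|0=1 G2=(1+1>=1)=1 G3=G1&G0=1&0=0 -> 0110
Step 2: G0=NOT G2=NOT 1=0 G1=G3|G0=0|0=0 G2=(1+1>=1)=1 G3=G1&G0=1&0=0 -> 0010
Step 3: G0=NOT G2=NOT 1=0 G1=G3|G0=0|0=0 G2=(1+0>=1)=1 G3=G1&G0=0&0=0 -> 0010
Fixed point reached at step 2: 0010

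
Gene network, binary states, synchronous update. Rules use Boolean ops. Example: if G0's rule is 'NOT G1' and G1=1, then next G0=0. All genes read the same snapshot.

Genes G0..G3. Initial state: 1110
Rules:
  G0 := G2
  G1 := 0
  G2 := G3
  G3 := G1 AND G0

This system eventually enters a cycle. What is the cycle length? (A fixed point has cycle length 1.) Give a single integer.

Answer: 1

Derivation:
Step 0: 1110
Step 1: G0=G2=1 G1=0(const) G2=G3=0 G3=G1&G0=1&1=1 -> 1001
Step 2: G0=G2=0 G1=0(const) G2=G3=1 G3=G1&G0=0&1=0 -> 0010
Step 3: G0=G2=1 G1=0(const) G2=G3=0 G3=G1&G0=0&0=0 -> 1000
Step 4: G0=G2=0 G1=0(const) G2=G3=0 G3=G1&G0=0&1=0 -> 0000
Step 5: G0=G2=0 G1=0(const) G2=G3=0 G3=G1&G0=0&0=0 -> 0000
State from step 5 equals state from step 4 -> cycle length 1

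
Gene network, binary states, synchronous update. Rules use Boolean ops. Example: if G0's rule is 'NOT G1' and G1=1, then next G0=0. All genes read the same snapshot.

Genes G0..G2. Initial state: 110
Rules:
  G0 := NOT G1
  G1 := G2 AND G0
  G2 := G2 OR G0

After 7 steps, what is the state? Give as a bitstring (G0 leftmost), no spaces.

Step 1: G0=NOT G1=NOT 1=0 G1=G2&G0=0&1=0 G2=G2|G0=0|1=1 -> 001
Step 2: G0=NOT G1=NOT 0=1 G1=G2&G0=1&0=0 G2=G2|G0=1|0=1 -> 101
Step 3: G0=NOT G1=NOT 0=1 G1=G2&G0=1&1=1 G2=G2|G0=1|1=1 -> 111
Step 4: G0=NOT G1=NOT 1=0 G1=G2&G0=1&1=1 G2=G2|G0=1|1=1 -> 011
Step 5: G0=NOT G1=NOT 1=0 G1=G2&G0=1&0=0 G2=G2|G0=1|0=1 -> 001
Step 6: G0=NOT G1=NOT 0=1 G1=G2&G0=1&0=0 G2=G2|G0=1|0=1 -> 101
Step 7: G0=NOT G1=NOT 0=1 G1=G2&G0=1&1=1 G2=G2|G0=1|1=1 -> 111

111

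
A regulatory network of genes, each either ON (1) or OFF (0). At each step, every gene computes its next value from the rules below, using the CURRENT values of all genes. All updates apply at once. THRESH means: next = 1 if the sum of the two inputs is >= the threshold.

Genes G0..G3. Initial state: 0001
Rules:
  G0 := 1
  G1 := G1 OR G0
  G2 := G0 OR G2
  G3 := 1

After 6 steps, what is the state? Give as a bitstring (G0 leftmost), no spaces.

Step 1: G0=1(const) G1=G1|G0=0|0=0 G2=G0|G2=0|0=0 G3=1(const) -> 1001
Step 2: G0=1(const) G1=G1|G0=0|1=1 G2=G0|G2=1|0=1 G3=1(const) -> 1111
Step 3: G0=1(const) G1=G1|G0=1|1=1 G2=G0|G2=1|1=1 G3=1(const) -> 1111
Step 4: G0=1(const) G1=G1|G0=1|1=1 G2=G0|G2=1|1=1 G3=1(const) -> 1111
Step 5: G0=1(const) G1=G1|G0=1|1=1 G2=G0|G2=1|1=1 G3=1(const) -> 1111
Step 6: G0=1(const) G1=G1|G0=1|1=1 G2=G0|G2=1|1=1 G3=1(const) -> 1111

1111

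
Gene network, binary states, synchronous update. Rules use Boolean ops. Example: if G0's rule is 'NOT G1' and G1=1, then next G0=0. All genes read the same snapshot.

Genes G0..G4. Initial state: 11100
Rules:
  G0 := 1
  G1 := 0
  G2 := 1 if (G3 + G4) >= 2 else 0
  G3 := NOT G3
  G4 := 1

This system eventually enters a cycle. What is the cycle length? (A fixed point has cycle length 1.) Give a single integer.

Step 0: 11100
Step 1: G0=1(const) G1=0(const) G2=(0+0>=2)=0 G3=NOT G3=NOT 0=1 G4=1(const) -> 10011
Step 2: G0=1(const) G1=0(const) G2=(1+1>=2)=1 G3=NOT G3=NOT 1=0 G4=1(const) -> 10101
Step 3: G0=1(const) G1=0(const) G2=(0+1>=2)=0 G3=NOT G3=NOT 0=1 G4=1(const) -> 10011
State from step 3 equals state from step 1 -> cycle length 2

Answer: 2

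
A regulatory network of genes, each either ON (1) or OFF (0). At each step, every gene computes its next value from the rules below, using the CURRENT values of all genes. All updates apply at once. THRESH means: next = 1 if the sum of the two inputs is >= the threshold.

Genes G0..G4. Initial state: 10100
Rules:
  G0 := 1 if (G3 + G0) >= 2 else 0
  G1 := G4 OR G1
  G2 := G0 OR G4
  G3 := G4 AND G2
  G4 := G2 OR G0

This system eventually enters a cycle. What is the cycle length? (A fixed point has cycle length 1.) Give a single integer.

Answer: 1

Derivation:
Step 0: 10100
Step 1: G0=(0+1>=2)=0 G1=G4|G1=0|0=0 G2=G0|G4=1|0=1 G3=G4&G2=0&1=0 G4=G2|G0=1|1=1 -> 00101
Step 2: G0=(0+0>=2)=0 G1=G4|G1=1|0=1 G2=G0|G4=0|1=1 G3=G4&G2=1&1=1 G4=G2|G0=1|0=1 -> 01111
Step 3: G0=(1+0>=2)=0 G1=G4|G1=1|1=1 G2=G0|G4=0|1=1 G3=G4&G2=1&1=1 G4=G2|G0=1|0=1 -> 01111
State from step 3 equals state from step 2 -> cycle length 1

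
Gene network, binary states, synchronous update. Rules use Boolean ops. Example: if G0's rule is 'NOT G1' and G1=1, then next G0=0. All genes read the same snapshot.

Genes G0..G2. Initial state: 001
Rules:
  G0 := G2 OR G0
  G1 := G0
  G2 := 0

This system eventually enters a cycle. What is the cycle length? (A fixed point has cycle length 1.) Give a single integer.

Answer: 1

Derivation:
Step 0: 001
Step 1: G0=G2|G0=1|0=1 G1=G0=0 G2=0(const) -> 100
Step 2: G0=G2|G0=0|1=1 G1=G0=1 G2=0(const) -> 110
Step 3: G0=G2|G0=0|1=1 G1=G0=1 G2=0(const) -> 110
State from step 3 equals state from step 2 -> cycle length 1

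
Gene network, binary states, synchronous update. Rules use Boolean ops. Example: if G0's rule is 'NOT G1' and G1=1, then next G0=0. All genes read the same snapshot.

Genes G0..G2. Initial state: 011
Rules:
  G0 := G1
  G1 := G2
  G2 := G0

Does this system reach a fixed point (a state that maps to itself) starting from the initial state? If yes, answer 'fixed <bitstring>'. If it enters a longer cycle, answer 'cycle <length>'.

Step 0: 011
Step 1: G0=G1=1 G1=G2=1 G2=G0=0 -> 110
Step 2: G0=G1=1 G1=G2=0 G2=G0=1 -> 101
Step 3: G0=G1=0 G1=G2=1 G2=G0=1 -> 011
Cycle of length 3 starting at step 0 -> no fixed point

Answer: cycle 3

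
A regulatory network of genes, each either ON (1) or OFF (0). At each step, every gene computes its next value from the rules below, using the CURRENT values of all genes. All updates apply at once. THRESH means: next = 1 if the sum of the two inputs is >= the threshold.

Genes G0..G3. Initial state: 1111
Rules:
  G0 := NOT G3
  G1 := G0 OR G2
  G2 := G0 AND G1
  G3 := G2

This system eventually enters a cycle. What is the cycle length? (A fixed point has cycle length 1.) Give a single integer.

Answer: 7

Derivation:
Step 0: 1111
Step 1: G0=NOT G3=NOT 1=0 G1=G0|G2=1|1=1 G2=G0&G1=1&1=1 G3=G2=1 -> 0111
Step 2: G0=NOT G3=NOT 1=0 G1=G0|G2=0|1=1 G2=G0&G1=0&1=0 G3=G2=1 -> 0101
Step 3: G0=NOT G3=NOT 1=0 G1=G0|G2=0|0=0 G2=G0&G1=0&1=0 G3=G2=0 -> 0000
Step 4: G0=NOT G3=NOT 0=1 G1=G0|G2=0|0=0 G2=G0&G1=0&0=0 G3=G2=0 -> 1000
Step 5: G0=NOT G3=NOT 0=1 G1=G0|G2=1|0=1 G2=G0&G1=1&0=0 G3=G2=0 -> 1100
Step 6: G0=NOT G3=NOT 0=1 G1=G0|G2=1|0=1 G2=G0&G1=1&1=1 G3=G2=0 -> 1110
Step 7: G0=NOT G3=NOT 0=1 G1=G0|G2=1|1=1 G2=G0&G1=1&1=1 G3=G2=1 -> 1111
State from step 7 equals state from step 0 -> cycle length 7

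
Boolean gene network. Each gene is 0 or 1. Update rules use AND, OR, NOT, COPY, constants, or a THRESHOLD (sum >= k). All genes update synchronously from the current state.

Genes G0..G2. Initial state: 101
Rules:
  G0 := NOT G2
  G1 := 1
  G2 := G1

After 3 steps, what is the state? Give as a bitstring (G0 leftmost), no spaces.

Step 1: G0=NOT G2=NOT 1=0 G1=1(const) G2=G1=0 -> 010
Step 2: G0=NOT G2=NOT 0=1 G1=1(const) G2=G1=1 -> 111
Step 3: G0=NOT G2=NOT 1=0 G1=1(const) G2=G1=1 -> 011

011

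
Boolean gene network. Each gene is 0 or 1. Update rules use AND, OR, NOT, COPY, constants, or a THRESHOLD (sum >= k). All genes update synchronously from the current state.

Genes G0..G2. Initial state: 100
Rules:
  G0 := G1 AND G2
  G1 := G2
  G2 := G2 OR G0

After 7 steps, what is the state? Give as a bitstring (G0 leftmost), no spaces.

Step 1: G0=G1&G2=0&0=0 G1=G2=0 G2=G2|G0=0|1=1 -> 001
Step 2: G0=G1&G2=0&1=0 G1=G2=1 G2=G2|G0=1|0=1 -> 011
Step 3: G0=G1&G2=1&1=1 G1=G2=1 G2=G2|G0=1|0=1 -> 111
Step 4: G0=G1&G2=1&1=1 G1=G2=1 G2=G2|G0=1|1=1 -> 111
Step 5: G0=G1&G2=1&1=1 G1=G2=1 G2=G2|G0=1|1=1 -> 111
Step 6: G0=G1&G2=1&1=1 G1=G2=1 G2=G2|G0=1|1=1 -> 111
Step 7: G0=G1&G2=1&1=1 G1=G2=1 G2=G2|G0=1|1=1 -> 111

111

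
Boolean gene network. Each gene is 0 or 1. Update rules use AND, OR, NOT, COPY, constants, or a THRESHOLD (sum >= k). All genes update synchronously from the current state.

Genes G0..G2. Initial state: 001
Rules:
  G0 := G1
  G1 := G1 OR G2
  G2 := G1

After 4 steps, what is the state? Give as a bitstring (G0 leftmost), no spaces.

Step 1: G0=G1=0 G1=G1|G2=0|1=1 G2=G1=0 -> 010
Step 2: G0=G1=1 G1=G1|G2=1|0=1 G2=G1=1 -> 111
Step 3: G0=G1=1 G1=G1|G2=1|1=1 G2=G1=1 -> 111
Step 4: G0=G1=1 G1=G1|G2=1|1=1 G2=G1=1 -> 111

111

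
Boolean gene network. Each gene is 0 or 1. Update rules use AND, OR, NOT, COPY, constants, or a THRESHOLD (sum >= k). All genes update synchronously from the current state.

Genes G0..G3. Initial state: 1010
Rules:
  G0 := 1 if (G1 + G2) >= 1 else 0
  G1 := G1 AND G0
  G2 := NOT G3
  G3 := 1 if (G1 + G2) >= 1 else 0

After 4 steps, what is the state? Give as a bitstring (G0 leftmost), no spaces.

Step 1: G0=(0+1>=1)=1 G1=G1&G0=0&1=0 G2=NOT G3=NOT 0=1 G3=(0+1>=1)=1 -> 1011
Step 2: G0=(0+1>=1)=1 G1=G1&G0=0&1=0 G2=NOT G3=NOT 1=0 G3=(0+1>=1)=1 -> 1001
Step 3: G0=(0+0>=1)=0 G1=G1&G0=0&1=0 G2=NOT G3=NOT 1=0 G3=(0+0>=1)=0 -> 0000
Step 4: G0=(0+0>=1)=0 G1=G1&G0=0&0=0 G2=NOT G3=NOT 0=1 G3=(0+0>=1)=0 -> 0010

0010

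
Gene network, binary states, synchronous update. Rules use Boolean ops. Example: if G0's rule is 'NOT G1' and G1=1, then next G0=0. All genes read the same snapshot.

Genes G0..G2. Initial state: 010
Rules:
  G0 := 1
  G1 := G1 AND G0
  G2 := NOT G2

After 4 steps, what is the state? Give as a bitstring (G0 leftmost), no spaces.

Step 1: G0=1(const) G1=G1&G0=1&0=0 G2=NOT G2=NOT 0=1 -> 101
Step 2: G0=1(const) G1=G1&G0=0&1=0 G2=NOT G2=NOT 1=0 -> 100
Step 3: G0=1(const) G1=G1&G0=0&1=0 G2=NOT G2=NOT 0=1 -> 101
Step 4: G0=1(const) G1=G1&G0=0&1=0 G2=NOT G2=NOT 1=0 -> 100

100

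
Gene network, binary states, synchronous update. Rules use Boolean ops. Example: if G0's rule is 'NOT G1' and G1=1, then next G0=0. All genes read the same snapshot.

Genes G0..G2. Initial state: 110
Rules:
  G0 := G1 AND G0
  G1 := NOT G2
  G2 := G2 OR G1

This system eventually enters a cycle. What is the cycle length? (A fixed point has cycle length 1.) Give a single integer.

Answer: 1

Derivation:
Step 0: 110
Step 1: G0=G1&G0=1&1=1 G1=NOT G2=NOT 0=1 G2=G2|G1=0|1=1 -> 111
Step 2: G0=G1&G0=1&1=1 G1=NOT G2=NOT 1=0 G2=G2|G1=1|1=1 -> 101
Step 3: G0=G1&G0=0&1=0 G1=NOT G2=NOT 1=0 G2=G2|G1=1|0=1 -> 001
Step 4: G0=G1&G0=0&0=0 G1=NOT G2=NOT 1=0 G2=G2|G1=1|0=1 -> 001
State from step 4 equals state from step 3 -> cycle length 1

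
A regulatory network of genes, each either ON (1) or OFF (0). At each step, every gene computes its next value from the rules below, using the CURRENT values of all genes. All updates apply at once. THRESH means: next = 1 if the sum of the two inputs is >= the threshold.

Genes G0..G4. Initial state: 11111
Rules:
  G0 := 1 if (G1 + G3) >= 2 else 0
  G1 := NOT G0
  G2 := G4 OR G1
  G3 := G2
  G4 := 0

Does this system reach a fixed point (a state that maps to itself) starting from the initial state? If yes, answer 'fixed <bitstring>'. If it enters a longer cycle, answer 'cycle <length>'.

Answer: cycle 6

Derivation:
Step 0: 11111
Step 1: G0=(1+1>=2)=1 G1=NOT G0=NOT 1=0 G2=G4|G1=1|1=1 G3=G2=1 G4=0(const) -> 10110
Step 2: G0=(0+1>=2)=0 G1=NOT G0=NOT 1=0 G2=G4|G1=0|0=0 G3=G2=1 G4=0(const) -> 00010
Step 3: G0=(0+1>=2)=0 G1=NOT G0=NOT 0=1 G2=G4|G1=0|0=0 G3=G2=0 G4=0(const) -> 01000
Step 4: G0=(1+0>=2)=0 G1=NOT G0=NOT 0=1 G2=G4|G1=0|1=1 G3=G2=0 G4=0(const) -> 01100
Step 5: G0=(1+0>=2)=0 G1=NOT G0=NOT 0=1 G2=G4|G1=0|1=1 G3=G2=1 G4=0(const) -> 01110
Step 6: G0=(1+1>=2)=1 G1=NOT G0=NOT 0=1 G2=G4|G1=0|1=1 G3=G2=1 G4=0(const) -> 11110
Step 7: G0=(1+1>=2)=1 G1=NOT G0=NOT 1=0 G2=G4|G1=0|1=1 G3=G2=1 G4=0(const) -> 10110
Cycle of length 6 starting at step 1 -> no fixed point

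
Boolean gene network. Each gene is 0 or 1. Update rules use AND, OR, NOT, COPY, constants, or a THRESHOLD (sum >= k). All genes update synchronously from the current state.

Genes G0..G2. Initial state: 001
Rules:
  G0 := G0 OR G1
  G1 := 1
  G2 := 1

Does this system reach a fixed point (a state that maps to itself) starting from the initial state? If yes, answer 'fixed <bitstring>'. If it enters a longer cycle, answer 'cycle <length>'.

Answer: fixed 111

Derivation:
Step 0: 001
Step 1: G0=G0|G1=0|0=0 G1=1(const) G2=1(const) -> 011
Step 2: G0=G0|G1=0|1=1 G1=1(const) G2=1(const) -> 111
Step 3: G0=G0|G1=1|1=1 G1=1(const) G2=1(const) -> 111
Fixed point reached at step 2: 111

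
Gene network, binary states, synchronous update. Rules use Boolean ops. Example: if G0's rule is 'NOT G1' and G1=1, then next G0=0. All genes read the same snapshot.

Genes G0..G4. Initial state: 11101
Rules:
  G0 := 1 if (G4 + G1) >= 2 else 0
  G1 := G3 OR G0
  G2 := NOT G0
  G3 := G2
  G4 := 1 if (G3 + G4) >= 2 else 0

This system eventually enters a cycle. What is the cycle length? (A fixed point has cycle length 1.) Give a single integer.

Step 0: 11101
Step 1: G0=(1+1>=2)=1 G1=G3|G0=0|1=1 G2=NOT G0=NOT 1=0 G3=G2=1 G4=(0+1>=2)=0 -> 11010
Step 2: G0=(0+1>=2)=0 G1=G3|G0=1|1=1 G2=NOT G0=NOT 1=0 G3=G2=0 G4=(1+0>=2)=0 -> 01000
Step 3: G0=(0+1>=2)=0 G1=G3|G0=0|0=0 G2=NOT G0=NOT 0=1 G3=G2=0 G4=(0+0>=2)=0 -> 00100
Step 4: G0=(0+0>=2)=0 G1=G3|G0=0|0=0 G2=NOT G0=NOT 0=1 G3=G2=1 G4=(0+0>=2)=0 -> 00110
Step 5: G0=(0+0>=2)=0 G1=G3|G0=1|0=1 G2=NOT G0=NOT 0=1 G3=G2=1 G4=(1+0>=2)=0 -> 01110
Step 6: G0=(0+1>=2)=0 G1=G3|G0=1|0=1 G2=NOT G0=NOT 0=1 G3=G2=1 G4=(1+0>=2)=0 -> 01110
State from step 6 equals state from step 5 -> cycle length 1

Answer: 1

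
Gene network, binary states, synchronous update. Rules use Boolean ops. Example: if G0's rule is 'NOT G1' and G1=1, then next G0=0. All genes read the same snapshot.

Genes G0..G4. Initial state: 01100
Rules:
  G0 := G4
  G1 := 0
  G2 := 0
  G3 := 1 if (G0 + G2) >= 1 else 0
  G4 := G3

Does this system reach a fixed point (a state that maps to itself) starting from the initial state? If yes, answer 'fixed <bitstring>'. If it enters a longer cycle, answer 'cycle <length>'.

Answer: cycle 3

Derivation:
Step 0: 01100
Step 1: G0=G4=0 G1=0(const) G2=0(const) G3=(0+1>=1)=1 G4=G3=0 -> 00010
Step 2: G0=G4=0 G1=0(const) G2=0(const) G3=(0+0>=1)=0 G4=G3=1 -> 00001
Step 3: G0=G4=1 G1=0(const) G2=0(const) G3=(0+0>=1)=0 G4=G3=0 -> 10000
Step 4: G0=G4=0 G1=0(const) G2=0(const) G3=(1+0>=1)=1 G4=G3=0 -> 00010
Cycle of length 3 starting at step 1 -> no fixed point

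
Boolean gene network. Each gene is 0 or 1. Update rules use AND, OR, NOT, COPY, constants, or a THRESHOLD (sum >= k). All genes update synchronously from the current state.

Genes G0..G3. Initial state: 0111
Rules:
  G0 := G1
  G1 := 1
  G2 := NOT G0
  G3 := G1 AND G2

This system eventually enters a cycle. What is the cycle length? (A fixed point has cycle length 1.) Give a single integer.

Answer: 1

Derivation:
Step 0: 0111
Step 1: G0=G1=1 G1=1(const) G2=NOT G0=NOT 0=1 G3=G1&G2=1&1=1 -> 1111
Step 2: G0=G1=1 G1=1(const) G2=NOT G0=NOT 1=0 G3=G1&G2=1&1=1 -> 1101
Step 3: G0=G1=1 G1=1(const) G2=NOT G0=NOT 1=0 G3=G1&G2=1&0=0 -> 1100
Step 4: G0=G1=1 G1=1(const) G2=NOT G0=NOT 1=0 G3=G1&G2=1&0=0 -> 1100
State from step 4 equals state from step 3 -> cycle length 1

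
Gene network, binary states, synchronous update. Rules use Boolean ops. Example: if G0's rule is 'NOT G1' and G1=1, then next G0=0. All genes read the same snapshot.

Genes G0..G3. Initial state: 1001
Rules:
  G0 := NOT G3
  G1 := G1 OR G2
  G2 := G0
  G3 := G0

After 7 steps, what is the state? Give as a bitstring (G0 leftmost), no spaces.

Step 1: G0=NOT G3=NOT 1=0 G1=G1|G2=0|0=0 G2=G0=1 G3=G0=1 -> 0011
Step 2: G0=NOT G3=NOT 1=0 G1=G1|G2=0|1=1 G2=G0=0 G3=G0=0 -> 0100
Step 3: G0=NOT G3=NOT 0=1 G1=G1|G2=1|0=1 G2=G0=0 G3=G0=0 -> 1100
Step 4: G0=NOT G3=NOT 0=1 G1=G1|G2=1|0=1 G2=G0=1 G3=G0=1 -> 1111
Step 5: G0=NOT G3=NOT 1=0 G1=G1|G2=1|1=1 G2=G0=1 G3=G0=1 -> 0111
Step 6: G0=NOT G3=NOT 1=0 G1=G1|G2=1|1=1 G2=G0=0 G3=G0=0 -> 0100
Step 7: G0=NOT G3=NOT 0=1 G1=G1|G2=1|0=1 G2=G0=0 G3=G0=0 -> 1100

1100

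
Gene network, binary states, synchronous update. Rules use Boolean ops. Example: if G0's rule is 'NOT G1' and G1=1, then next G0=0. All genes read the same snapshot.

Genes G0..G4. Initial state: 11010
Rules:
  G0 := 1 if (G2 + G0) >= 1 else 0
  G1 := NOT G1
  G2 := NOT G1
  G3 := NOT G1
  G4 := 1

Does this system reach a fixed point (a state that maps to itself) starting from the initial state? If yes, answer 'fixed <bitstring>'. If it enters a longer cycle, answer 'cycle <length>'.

Answer: cycle 2

Derivation:
Step 0: 11010
Step 1: G0=(0+1>=1)=1 G1=NOT G1=NOT 1=0 G2=NOT G1=NOT 1=0 G3=NOT G1=NOT 1=0 G4=1(const) -> 10001
Step 2: G0=(0+1>=1)=1 G1=NOT G1=NOT 0=1 G2=NOT G1=NOT 0=1 G3=NOT G1=NOT 0=1 G4=1(const) -> 11111
Step 3: G0=(1+1>=1)=1 G1=NOT G1=NOT 1=0 G2=NOT G1=NOT 1=0 G3=NOT G1=NOT 1=0 G4=1(const) -> 10001
Cycle of length 2 starting at step 1 -> no fixed point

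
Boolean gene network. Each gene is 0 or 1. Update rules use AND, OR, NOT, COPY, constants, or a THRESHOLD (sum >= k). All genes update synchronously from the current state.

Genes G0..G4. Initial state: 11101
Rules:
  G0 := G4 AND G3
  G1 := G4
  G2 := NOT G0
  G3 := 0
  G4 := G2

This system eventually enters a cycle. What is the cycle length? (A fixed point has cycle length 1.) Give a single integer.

Step 0: 11101
Step 1: G0=G4&G3=1&0=0 G1=G4=1 G2=NOT G0=NOT 1=0 G3=0(const) G4=G2=1 -> 01001
Step 2: G0=G4&G3=1&0=0 G1=G4=1 G2=NOT G0=NOT 0=1 G3=0(const) G4=G2=0 -> 01100
Step 3: G0=G4&G3=0&0=0 G1=G4=0 G2=NOT G0=NOT 0=1 G3=0(const) G4=G2=1 -> 00101
Step 4: G0=G4&G3=1&0=0 G1=G4=1 G2=NOT G0=NOT 0=1 G3=0(const) G4=G2=1 -> 01101
Step 5: G0=G4&G3=1&0=0 G1=G4=1 G2=NOT G0=NOT 0=1 G3=0(const) G4=G2=1 -> 01101
State from step 5 equals state from step 4 -> cycle length 1

Answer: 1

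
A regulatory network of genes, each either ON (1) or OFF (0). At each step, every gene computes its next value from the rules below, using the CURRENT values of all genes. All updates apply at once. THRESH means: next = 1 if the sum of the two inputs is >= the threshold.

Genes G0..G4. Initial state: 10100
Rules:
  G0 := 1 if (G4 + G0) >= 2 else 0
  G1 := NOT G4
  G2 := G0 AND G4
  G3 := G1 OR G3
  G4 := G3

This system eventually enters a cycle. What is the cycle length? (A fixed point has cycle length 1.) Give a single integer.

Answer: 1

Derivation:
Step 0: 10100
Step 1: G0=(0+1>=2)=0 G1=NOT G4=NOT 0=1 G2=G0&G4=1&0=0 G3=G1|G3=0|0=0 G4=G3=0 -> 01000
Step 2: G0=(0+0>=2)=0 G1=NOT G4=NOT 0=1 G2=G0&G4=0&0=0 G3=G1|G3=1|0=1 G4=G3=0 -> 01010
Step 3: G0=(0+0>=2)=0 G1=NOT G4=NOT 0=1 G2=G0&G4=0&0=0 G3=G1|G3=1|1=1 G4=G3=1 -> 01011
Step 4: G0=(1+0>=2)=0 G1=NOT G4=NOT 1=0 G2=G0&G4=0&1=0 G3=G1|G3=1|1=1 G4=G3=1 -> 00011
Step 5: G0=(1+0>=2)=0 G1=NOT G4=NOT 1=0 G2=G0&G4=0&1=0 G3=G1|G3=0|1=1 G4=G3=1 -> 00011
State from step 5 equals state from step 4 -> cycle length 1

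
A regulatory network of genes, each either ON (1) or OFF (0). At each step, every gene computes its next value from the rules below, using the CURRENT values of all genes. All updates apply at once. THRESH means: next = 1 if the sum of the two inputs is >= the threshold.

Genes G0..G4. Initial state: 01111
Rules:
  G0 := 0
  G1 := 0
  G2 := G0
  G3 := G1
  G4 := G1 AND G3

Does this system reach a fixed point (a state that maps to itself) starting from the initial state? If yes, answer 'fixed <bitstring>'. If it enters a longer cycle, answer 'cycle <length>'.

Step 0: 01111
Step 1: G0=0(const) G1=0(const) G2=G0=0 G3=G1=1 G4=G1&G3=1&1=1 -> 00011
Step 2: G0=0(const) G1=0(const) G2=G0=0 G3=G1=0 G4=G1&G3=0&1=0 -> 00000
Step 3: G0=0(const) G1=0(const) G2=G0=0 G3=G1=0 G4=G1&G3=0&0=0 -> 00000
Fixed point reached at step 2: 00000

Answer: fixed 00000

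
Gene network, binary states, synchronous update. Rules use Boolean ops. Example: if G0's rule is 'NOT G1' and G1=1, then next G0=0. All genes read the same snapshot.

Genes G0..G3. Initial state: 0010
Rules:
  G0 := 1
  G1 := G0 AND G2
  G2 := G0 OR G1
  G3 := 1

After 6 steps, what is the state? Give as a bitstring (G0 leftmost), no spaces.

Step 1: G0=1(const) G1=G0&G2=0&1=0 G2=G0|G1=0|0=0 G3=1(const) -> 1001
Step 2: G0=1(const) G1=G0&G2=1&0=0 G2=G0|G1=1|0=1 G3=1(const) -> 1011
Step 3: G0=1(const) G1=G0&G2=1&1=1 G2=G0|G1=1|0=1 G3=1(const) -> 1111
Step 4: G0=1(const) G1=G0&G2=1&1=1 G2=G0|G1=1|1=1 G3=1(const) -> 1111
Step 5: G0=1(const) G1=G0&G2=1&1=1 G2=G0|G1=1|1=1 G3=1(const) -> 1111
Step 6: G0=1(const) G1=G0&G2=1&1=1 G2=G0|G1=1|1=1 G3=1(const) -> 1111

1111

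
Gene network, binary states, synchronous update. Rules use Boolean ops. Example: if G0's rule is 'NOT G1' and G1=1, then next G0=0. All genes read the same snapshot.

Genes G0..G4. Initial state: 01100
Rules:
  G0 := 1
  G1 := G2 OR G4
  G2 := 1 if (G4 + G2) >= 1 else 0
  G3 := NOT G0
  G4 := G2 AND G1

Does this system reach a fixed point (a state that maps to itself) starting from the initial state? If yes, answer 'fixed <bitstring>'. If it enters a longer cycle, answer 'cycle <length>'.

Answer: fixed 11101

Derivation:
Step 0: 01100
Step 1: G0=1(const) G1=G2|G4=1|0=1 G2=(0+1>=1)=1 G3=NOT G0=NOT 0=1 G4=G2&G1=1&1=1 -> 11111
Step 2: G0=1(const) G1=G2|G4=1|1=1 G2=(1+1>=1)=1 G3=NOT G0=NOT 1=0 G4=G2&G1=1&1=1 -> 11101
Step 3: G0=1(const) G1=G2|G4=1|1=1 G2=(1+1>=1)=1 G3=NOT G0=NOT 1=0 G4=G2&G1=1&1=1 -> 11101
Fixed point reached at step 2: 11101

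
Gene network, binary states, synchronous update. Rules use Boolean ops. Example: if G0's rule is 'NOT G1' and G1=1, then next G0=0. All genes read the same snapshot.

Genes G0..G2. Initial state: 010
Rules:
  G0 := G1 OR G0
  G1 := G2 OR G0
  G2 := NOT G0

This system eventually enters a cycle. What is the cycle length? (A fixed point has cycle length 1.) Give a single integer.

Step 0: 010
Step 1: G0=G1|G0=1|0=1 G1=G2|G0=0|0=0 G2=NOT G0=NOT 0=1 -> 101
Step 2: G0=G1|G0=0|1=1 G1=G2|G0=1|1=1 G2=NOT G0=NOT 1=0 -> 110
Step 3: G0=G1|G0=1|1=1 G1=G2|G0=0|1=1 G2=NOT G0=NOT 1=0 -> 110
State from step 3 equals state from step 2 -> cycle length 1

Answer: 1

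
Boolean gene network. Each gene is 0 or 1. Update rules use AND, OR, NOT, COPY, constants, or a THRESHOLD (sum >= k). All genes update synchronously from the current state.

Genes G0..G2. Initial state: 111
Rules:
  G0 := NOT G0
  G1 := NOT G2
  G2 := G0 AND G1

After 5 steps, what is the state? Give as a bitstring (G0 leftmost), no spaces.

Step 1: G0=NOT G0=NOT 1=0 G1=NOT G2=NOT 1=0 G2=G0&G1=1&1=1 -> 001
Step 2: G0=NOT G0=NOT 0=1 G1=NOT G2=NOT 1=0 G2=G0&G1=0&0=0 -> 100
Step 3: G0=NOT G0=NOT 1=0 G1=NOT G2=NOT 0=1 G2=G0&G1=1&0=0 -> 010
Step 4: G0=NOT G0=NOT 0=1 G1=NOT G2=NOT 0=1 G2=G0&G1=0&1=0 -> 110
Step 5: G0=NOT G0=NOT 1=0 G1=NOT G2=NOT 0=1 G2=G0&G1=1&1=1 -> 011

011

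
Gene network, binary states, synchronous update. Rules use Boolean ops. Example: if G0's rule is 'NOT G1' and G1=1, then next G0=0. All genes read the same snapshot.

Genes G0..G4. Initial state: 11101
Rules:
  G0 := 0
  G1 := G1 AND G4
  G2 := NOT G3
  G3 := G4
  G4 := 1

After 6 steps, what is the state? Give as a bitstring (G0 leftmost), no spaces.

Step 1: G0=0(const) G1=G1&G4=1&1=1 G2=NOT G3=NOT 0=1 G3=G4=1 G4=1(const) -> 01111
Step 2: G0=0(const) G1=G1&G4=1&1=1 G2=NOT G3=NOT 1=0 G3=G4=1 G4=1(const) -> 01011
Step 3: G0=0(const) G1=G1&G4=1&1=1 G2=NOT G3=NOT 1=0 G3=G4=1 G4=1(const) -> 01011
Step 4: G0=0(const) G1=G1&G4=1&1=1 G2=NOT G3=NOT 1=0 G3=G4=1 G4=1(const) -> 01011
Step 5: G0=0(const) G1=G1&G4=1&1=1 G2=NOT G3=NOT 1=0 G3=G4=1 G4=1(const) -> 01011
Step 6: G0=0(const) G1=G1&G4=1&1=1 G2=NOT G3=NOT 1=0 G3=G4=1 G4=1(const) -> 01011

01011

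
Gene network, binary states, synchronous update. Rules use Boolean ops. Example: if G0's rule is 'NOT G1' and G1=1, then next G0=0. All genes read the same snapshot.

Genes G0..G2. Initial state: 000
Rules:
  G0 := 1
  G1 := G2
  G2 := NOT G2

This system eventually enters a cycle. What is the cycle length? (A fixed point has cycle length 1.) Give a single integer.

Step 0: 000
Step 1: G0=1(const) G1=G2=0 G2=NOT G2=NOT 0=1 -> 101
Step 2: G0=1(const) G1=G2=1 G2=NOT G2=NOT 1=0 -> 110
Step 3: G0=1(const) G1=G2=0 G2=NOT G2=NOT 0=1 -> 101
State from step 3 equals state from step 1 -> cycle length 2

Answer: 2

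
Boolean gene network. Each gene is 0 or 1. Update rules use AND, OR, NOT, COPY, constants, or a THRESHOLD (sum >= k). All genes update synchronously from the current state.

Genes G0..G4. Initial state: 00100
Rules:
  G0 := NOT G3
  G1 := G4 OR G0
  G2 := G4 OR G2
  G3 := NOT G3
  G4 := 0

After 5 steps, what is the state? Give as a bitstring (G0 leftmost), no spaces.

Step 1: G0=NOT G3=NOT 0=1 G1=G4|G0=0|0=0 G2=G4|G2=0|1=1 G3=NOT G3=NOT 0=1 G4=0(const) -> 10110
Step 2: G0=NOT G3=NOT 1=0 G1=G4|G0=0|1=1 G2=G4|G2=0|1=1 G3=NOT G3=NOT 1=0 G4=0(const) -> 01100
Step 3: G0=NOT G3=NOT 0=1 G1=G4|G0=0|0=0 G2=G4|G2=0|1=1 G3=NOT G3=NOT 0=1 G4=0(const) -> 10110
Step 4: G0=NOT G3=NOT 1=0 G1=G4|G0=0|1=1 G2=G4|G2=0|1=1 G3=NOT G3=NOT 1=0 G4=0(const) -> 01100
Step 5: G0=NOT G3=NOT 0=1 G1=G4|G0=0|0=0 G2=G4|G2=0|1=1 G3=NOT G3=NOT 0=1 G4=0(const) -> 10110

10110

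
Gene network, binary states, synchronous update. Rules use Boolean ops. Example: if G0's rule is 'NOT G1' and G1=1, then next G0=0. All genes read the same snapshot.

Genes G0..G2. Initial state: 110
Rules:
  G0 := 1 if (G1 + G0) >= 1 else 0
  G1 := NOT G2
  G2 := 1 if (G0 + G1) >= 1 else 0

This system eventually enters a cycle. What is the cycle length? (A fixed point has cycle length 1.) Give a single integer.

Answer: 1

Derivation:
Step 0: 110
Step 1: G0=(1+1>=1)=1 G1=NOT G2=NOT 0=1 G2=(1+1>=1)=1 -> 111
Step 2: G0=(1+1>=1)=1 G1=NOT G2=NOT 1=0 G2=(1+1>=1)=1 -> 101
Step 3: G0=(0+1>=1)=1 G1=NOT G2=NOT 1=0 G2=(1+0>=1)=1 -> 101
State from step 3 equals state from step 2 -> cycle length 1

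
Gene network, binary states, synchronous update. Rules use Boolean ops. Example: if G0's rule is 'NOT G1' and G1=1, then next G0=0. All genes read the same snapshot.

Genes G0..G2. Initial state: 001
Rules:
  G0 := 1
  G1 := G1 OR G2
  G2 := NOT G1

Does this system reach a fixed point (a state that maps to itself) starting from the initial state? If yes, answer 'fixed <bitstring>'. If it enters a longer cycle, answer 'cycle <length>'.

Answer: fixed 110

Derivation:
Step 0: 001
Step 1: G0=1(const) G1=G1|G2=0|1=1 G2=NOT G1=NOT 0=1 -> 111
Step 2: G0=1(const) G1=G1|G2=1|1=1 G2=NOT G1=NOT 1=0 -> 110
Step 3: G0=1(const) G1=G1|G2=1|0=1 G2=NOT G1=NOT 1=0 -> 110
Fixed point reached at step 2: 110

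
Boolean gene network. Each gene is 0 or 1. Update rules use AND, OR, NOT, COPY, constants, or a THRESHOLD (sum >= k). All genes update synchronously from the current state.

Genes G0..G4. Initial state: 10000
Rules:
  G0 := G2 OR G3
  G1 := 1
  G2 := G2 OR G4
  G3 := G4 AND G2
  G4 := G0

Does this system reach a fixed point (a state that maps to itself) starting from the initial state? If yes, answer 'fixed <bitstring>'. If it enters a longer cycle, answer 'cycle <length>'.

Step 0: 10000
Step 1: G0=G2|G3=0|0=0 G1=1(const) G2=G2|G4=0|0=0 G3=G4&G2=0&0=0 G4=G0=1 -> 01001
Step 2: G0=G2|G3=0|0=0 G1=1(const) G2=G2|G4=0|1=1 G3=G4&G2=1&0=0 G4=G0=0 -> 01100
Step 3: G0=G2|G3=1|0=1 G1=1(const) G2=G2|G4=1|0=1 G3=G4&G2=0&1=0 G4=G0=0 -> 11100
Step 4: G0=G2|G3=1|0=1 G1=1(const) G2=G2|G4=1|0=1 G3=G4&G2=0&1=0 G4=G0=1 -> 11101
Step 5: G0=G2|G3=1|0=1 G1=1(const) G2=G2|G4=1|1=1 G3=G4&G2=1&1=1 G4=G0=1 -> 11111
Step 6: G0=G2|G3=1|1=1 G1=1(const) G2=G2|G4=1|1=1 G3=G4&G2=1&1=1 G4=G0=1 -> 11111
Fixed point reached at step 5: 11111

Answer: fixed 11111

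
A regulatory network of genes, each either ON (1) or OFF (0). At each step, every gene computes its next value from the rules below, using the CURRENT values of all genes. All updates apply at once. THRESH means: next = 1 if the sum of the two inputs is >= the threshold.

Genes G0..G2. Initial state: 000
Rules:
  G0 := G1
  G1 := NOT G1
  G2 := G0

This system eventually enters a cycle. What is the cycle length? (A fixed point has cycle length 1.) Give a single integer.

Answer: 2

Derivation:
Step 0: 000
Step 1: G0=G1=0 G1=NOT G1=NOT 0=1 G2=G0=0 -> 010
Step 2: G0=G1=1 G1=NOT G1=NOT 1=0 G2=G0=0 -> 100
Step 3: G0=G1=0 G1=NOT G1=NOT 0=1 G2=G0=1 -> 011
Step 4: G0=G1=1 G1=NOT G1=NOT 1=0 G2=G0=0 -> 100
State from step 4 equals state from step 2 -> cycle length 2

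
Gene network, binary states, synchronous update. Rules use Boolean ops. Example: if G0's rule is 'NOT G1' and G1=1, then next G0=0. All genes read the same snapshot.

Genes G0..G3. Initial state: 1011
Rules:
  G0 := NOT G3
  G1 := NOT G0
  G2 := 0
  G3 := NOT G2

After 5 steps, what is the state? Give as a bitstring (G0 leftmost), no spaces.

Step 1: G0=NOT G3=NOT 1=0 G1=NOT G0=NOT 1=0 G2=0(const) G3=NOT G2=NOT 1=0 -> 0000
Step 2: G0=NOT G3=NOT 0=1 G1=NOT G0=NOT 0=1 G2=0(const) G3=NOT G2=NOT 0=1 -> 1101
Step 3: G0=NOT G3=NOT 1=0 G1=NOT G0=NOT 1=0 G2=0(const) G3=NOT G2=NOT 0=1 -> 0001
Step 4: G0=NOT G3=NOT 1=0 G1=NOT G0=NOT 0=1 G2=0(const) G3=NOT G2=NOT 0=1 -> 0101
Step 5: G0=NOT G3=NOT 1=0 G1=NOT G0=NOT 0=1 G2=0(const) G3=NOT G2=NOT 0=1 -> 0101

0101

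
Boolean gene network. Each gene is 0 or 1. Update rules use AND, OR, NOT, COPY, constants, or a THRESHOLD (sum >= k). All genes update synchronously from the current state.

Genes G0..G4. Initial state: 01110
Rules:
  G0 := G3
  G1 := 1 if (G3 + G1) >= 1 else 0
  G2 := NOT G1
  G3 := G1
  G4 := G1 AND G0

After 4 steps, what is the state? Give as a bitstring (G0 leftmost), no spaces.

Step 1: G0=G3=1 G1=(1+1>=1)=1 G2=NOT G1=NOT 1=0 G3=G1=1 G4=G1&G0=1&0=0 -> 11010
Step 2: G0=G3=1 G1=(1+1>=1)=1 G2=NOT G1=NOT 1=0 G3=G1=1 G4=G1&G0=1&1=1 -> 11011
Step 3: G0=G3=1 G1=(1+1>=1)=1 G2=NOT G1=NOT 1=0 G3=G1=1 G4=G1&G0=1&1=1 -> 11011
Step 4: G0=G3=1 G1=(1+1>=1)=1 G2=NOT G1=NOT 1=0 G3=G1=1 G4=G1&G0=1&1=1 -> 11011

11011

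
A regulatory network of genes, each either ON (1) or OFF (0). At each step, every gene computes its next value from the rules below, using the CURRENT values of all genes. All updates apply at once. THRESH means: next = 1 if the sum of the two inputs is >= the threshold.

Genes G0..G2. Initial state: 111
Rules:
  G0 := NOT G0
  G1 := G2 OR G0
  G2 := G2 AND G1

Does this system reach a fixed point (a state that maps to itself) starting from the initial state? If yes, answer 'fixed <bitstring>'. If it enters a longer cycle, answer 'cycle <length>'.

Step 0: 111
Step 1: G0=NOT G0=NOT 1=0 G1=G2|G0=1|1=1 G2=G2&G1=1&1=1 -> 011
Step 2: G0=NOT G0=NOT 0=1 G1=G2|G0=1|0=1 G2=G2&G1=1&1=1 -> 111
Cycle of length 2 starting at step 0 -> no fixed point

Answer: cycle 2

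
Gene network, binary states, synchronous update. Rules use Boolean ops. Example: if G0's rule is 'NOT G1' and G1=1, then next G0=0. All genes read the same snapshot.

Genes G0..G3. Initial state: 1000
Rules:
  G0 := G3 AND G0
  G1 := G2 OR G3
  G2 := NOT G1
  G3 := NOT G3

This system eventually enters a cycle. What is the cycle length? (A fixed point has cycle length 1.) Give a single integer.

Step 0: 1000
Step 1: G0=G3&G0=0&1=0 G1=G2|G3=0|0=0 G2=NOT G1=NOT 0=1 G3=NOT G3=NOT 0=1 -> 0011
Step 2: G0=G3&G0=1&0=0 G1=G2|G3=1|1=1 G2=NOT G1=NOT 0=1 G3=NOT G3=NOT 1=0 -> 0110
Step 3: G0=G3&G0=0&0=0 G1=G2|G3=1|0=1 G2=NOT G1=NOT 1=0 G3=NOT G3=NOT 0=1 -> 0101
Step 4: G0=G3&G0=1&0=0 G1=G2|G3=0|1=1 G2=NOT G1=NOT 1=0 G3=NOT G3=NOT 1=0 -> 0100
Step 5: G0=G3&G0=0&0=0 G1=G2|G3=0|0=0 G2=NOT G1=NOT 1=0 G3=NOT G3=NOT 0=1 -> 0001
Step 6: G0=G3&G0=1&0=0 G1=G2|G3=0|1=1 G2=NOT G1=NOT 0=1 G3=NOT G3=NOT 1=0 -> 0110
State from step 6 equals state from step 2 -> cycle length 4

Answer: 4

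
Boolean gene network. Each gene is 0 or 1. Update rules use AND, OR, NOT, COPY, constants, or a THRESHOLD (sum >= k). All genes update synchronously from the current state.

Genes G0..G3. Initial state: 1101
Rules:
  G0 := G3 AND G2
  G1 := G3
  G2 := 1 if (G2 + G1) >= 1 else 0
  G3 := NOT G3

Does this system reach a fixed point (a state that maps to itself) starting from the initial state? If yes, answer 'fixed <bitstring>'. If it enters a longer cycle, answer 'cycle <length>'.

Answer: cycle 2

Derivation:
Step 0: 1101
Step 1: G0=G3&G2=1&0=0 G1=G3=1 G2=(0+1>=1)=1 G3=NOT G3=NOT 1=0 -> 0110
Step 2: G0=G3&G2=0&1=0 G1=G3=0 G2=(1+1>=1)=1 G3=NOT G3=NOT 0=1 -> 0011
Step 3: G0=G3&G2=1&1=1 G1=G3=1 G2=(1+0>=1)=1 G3=NOT G3=NOT 1=0 -> 1110
Step 4: G0=G3&G2=0&1=0 G1=G3=0 G2=(1+1>=1)=1 G3=NOT G3=NOT 0=1 -> 0011
Cycle of length 2 starting at step 2 -> no fixed point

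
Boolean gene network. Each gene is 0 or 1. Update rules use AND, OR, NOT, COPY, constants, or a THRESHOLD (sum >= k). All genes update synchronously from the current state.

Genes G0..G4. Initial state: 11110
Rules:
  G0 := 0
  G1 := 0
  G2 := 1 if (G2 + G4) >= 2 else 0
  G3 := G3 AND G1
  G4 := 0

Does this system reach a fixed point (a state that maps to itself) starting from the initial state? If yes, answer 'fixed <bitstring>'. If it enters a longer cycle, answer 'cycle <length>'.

Answer: fixed 00000

Derivation:
Step 0: 11110
Step 1: G0=0(const) G1=0(const) G2=(1+0>=2)=0 G3=G3&G1=1&1=1 G4=0(const) -> 00010
Step 2: G0=0(const) G1=0(const) G2=(0+0>=2)=0 G3=G3&G1=1&0=0 G4=0(const) -> 00000
Step 3: G0=0(const) G1=0(const) G2=(0+0>=2)=0 G3=G3&G1=0&0=0 G4=0(const) -> 00000
Fixed point reached at step 2: 00000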